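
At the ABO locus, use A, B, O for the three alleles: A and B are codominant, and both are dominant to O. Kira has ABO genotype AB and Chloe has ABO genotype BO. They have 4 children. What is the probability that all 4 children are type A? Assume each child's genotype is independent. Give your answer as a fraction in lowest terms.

ABO cross AB × BO → 1/4 A, 1/2 B, 1/4 AB.
So P(type A) = 1/4 per child.
All 4 independent: (1/4)^4 = 1/256.

1/256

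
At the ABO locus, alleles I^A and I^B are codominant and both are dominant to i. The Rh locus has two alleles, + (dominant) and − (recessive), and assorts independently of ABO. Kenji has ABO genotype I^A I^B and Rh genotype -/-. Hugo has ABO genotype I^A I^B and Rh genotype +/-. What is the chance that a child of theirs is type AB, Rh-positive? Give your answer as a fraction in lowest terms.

1/4

ABO cross I^A I^B × I^A I^B → offspring phenotypes: 1/4 A, 1/4 B, 1/2 AB.
Rh cross -/- × +/- → 1/2 Rh+, 1/2 Rh-.
Independent loci: P(type AB, Rh-positive) = 1/2 × 1/2 = 1/4.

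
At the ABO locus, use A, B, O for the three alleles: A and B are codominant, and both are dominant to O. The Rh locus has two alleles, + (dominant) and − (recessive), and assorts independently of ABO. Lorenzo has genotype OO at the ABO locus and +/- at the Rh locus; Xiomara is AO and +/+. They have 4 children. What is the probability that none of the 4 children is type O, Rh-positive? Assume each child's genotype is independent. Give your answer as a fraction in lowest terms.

ABO cross OO × AO → 1/2 O, 1/2 A.
Rh cross +/- × +/+ → 1 Rh+; so P(type O, Rh-positive) = 1/2 × 1 = 1/2 per child.
P(not type O, Rh-positive) = 1/2 for one child; (1/2)^4 = 1/16.

1/16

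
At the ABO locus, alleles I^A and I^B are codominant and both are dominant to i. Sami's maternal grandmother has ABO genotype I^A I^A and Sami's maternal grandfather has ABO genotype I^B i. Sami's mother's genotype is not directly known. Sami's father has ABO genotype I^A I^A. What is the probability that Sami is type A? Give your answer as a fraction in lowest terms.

3/4

Sami's mother's ABO genotype from I^A I^A × I^B i: 1/2 I^A I^B, 1/2 I^A i.
Crossing each possibility with the father I^A I^A and summing P(type A): 1/2·1/2 + 1/2·1 = 3/4.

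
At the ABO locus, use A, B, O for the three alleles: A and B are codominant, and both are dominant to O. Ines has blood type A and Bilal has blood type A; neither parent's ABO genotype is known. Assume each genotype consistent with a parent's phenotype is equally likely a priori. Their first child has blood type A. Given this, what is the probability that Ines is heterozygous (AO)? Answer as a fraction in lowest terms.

Possible genotypes: Ines ∈ {AA, AO}; Bilal ∈ {AA, AO}.
Weight each parental genotype pair by prior × P(type-A child):
  AA × AA: posterior weight 4/15.
  AA × AO: posterior weight 4/15.
  AO × AA: posterior weight 4/15.
  AO × AO: posterior weight 1/5.
Sum the posterior weight over pairs where Ines is AO: 7/15.

7/15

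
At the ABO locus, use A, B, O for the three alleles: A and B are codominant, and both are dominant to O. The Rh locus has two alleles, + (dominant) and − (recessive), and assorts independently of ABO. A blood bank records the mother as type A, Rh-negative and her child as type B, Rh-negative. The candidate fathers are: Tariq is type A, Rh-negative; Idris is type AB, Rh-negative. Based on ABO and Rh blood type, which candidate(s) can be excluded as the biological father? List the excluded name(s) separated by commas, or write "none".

A candidate is excluded only if no genotype consistent with his phenotype could produce a type B, Rh-negative child with a type A, Rh-negative mother.
Tariq (type A, Rh-): no genotype consistent with that phenotype can produce a type-B Rh- child with a type-A mother.

Tariq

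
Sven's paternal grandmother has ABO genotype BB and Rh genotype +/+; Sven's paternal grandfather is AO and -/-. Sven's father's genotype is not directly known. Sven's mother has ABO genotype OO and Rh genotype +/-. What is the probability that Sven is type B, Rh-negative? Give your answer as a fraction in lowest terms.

1/8

Sven's father's ABO genotype from BB × AO: 1/2 AB, 1/2 BO.
Crossing each possibility with the mother OO and summing P(type B): 1/2·1/2 + 1/2·1/2 = 1/2.
Similarly for Rh via the father's Rh distribution: P(Rh-) = 1/4.
Independent loci: 1/2 × 1/4 = 1/8.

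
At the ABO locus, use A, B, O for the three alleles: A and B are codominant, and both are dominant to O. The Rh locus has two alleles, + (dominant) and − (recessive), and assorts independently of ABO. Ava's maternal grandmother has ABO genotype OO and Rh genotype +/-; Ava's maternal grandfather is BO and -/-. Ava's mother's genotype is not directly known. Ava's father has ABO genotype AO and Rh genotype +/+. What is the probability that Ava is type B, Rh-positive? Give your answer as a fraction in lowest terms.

1/8

Ava's mother's ABO genotype from OO × BO: 1/2 BO, 1/2 OO.
Crossing each possibility with the father AO and summing P(type B): 1/2·1/4 + 1/2·0 = 1/8.
Similarly for Rh via the mother's Rh distribution: P(Rh+) = 1.
Independent loci: 1/8 × 1 = 1/8.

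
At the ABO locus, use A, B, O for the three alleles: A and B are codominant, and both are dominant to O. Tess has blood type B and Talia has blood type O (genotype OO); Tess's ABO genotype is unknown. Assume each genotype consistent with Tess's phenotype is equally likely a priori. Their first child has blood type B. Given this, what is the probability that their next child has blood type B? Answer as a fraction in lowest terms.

5/6

Possible genotypes: Tess ∈ {BB, BO}; Talia ∈ {OO}.
Weight each parental genotype pair by prior × P(type-B child):
  BB × OO: posterior weight 2/3; P(next child type B) = 1.
  BO × OO: posterior weight 1/3; P(next child type B) = 1/2.
Weighted sum = 5/6.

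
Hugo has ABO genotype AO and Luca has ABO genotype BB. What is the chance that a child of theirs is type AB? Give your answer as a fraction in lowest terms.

ABO cross AO × BB → offspring phenotypes: 1/2 B, 1/2 AB.
So P(type AB) = 1/2.

1/2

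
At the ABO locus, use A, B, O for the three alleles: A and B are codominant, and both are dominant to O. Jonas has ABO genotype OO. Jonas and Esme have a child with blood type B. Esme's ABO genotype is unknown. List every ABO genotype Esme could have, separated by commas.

For each candidate genotype of Esme, check whether crossing it with OO can produce every observed child phenotype.
  AA → possible child types {A} ✗
  AB → possible child types {A, B} ✓
  AO → possible child types {O, A} ✗
  BB → possible child types {B} ✓
  BO → possible child types {O, B} ✓
  OO → possible child types {O} ✗

AB, BB, BO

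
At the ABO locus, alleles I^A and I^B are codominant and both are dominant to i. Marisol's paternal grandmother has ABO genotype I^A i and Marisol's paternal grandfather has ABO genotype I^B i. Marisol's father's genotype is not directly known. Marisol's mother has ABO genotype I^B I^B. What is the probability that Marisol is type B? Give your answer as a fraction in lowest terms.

Marisol's father's ABO genotype from I^A i × I^B i: 1/4 I^A I^B, 1/4 I^A i, 1/4 I^B i, 1/4 i i.
Crossing each possibility with the mother I^B I^B and summing P(type B): 1/4·1/2 + 1/4·1/2 + 1/4·1 + 1/4·1 = 3/4.

3/4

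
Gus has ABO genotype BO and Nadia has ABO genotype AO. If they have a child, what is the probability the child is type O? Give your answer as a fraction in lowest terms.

1/4

ABO cross BO × AO → offspring phenotypes: 1/4 O, 1/4 A, 1/4 B, 1/4 AB.
So P(type O) = 1/4.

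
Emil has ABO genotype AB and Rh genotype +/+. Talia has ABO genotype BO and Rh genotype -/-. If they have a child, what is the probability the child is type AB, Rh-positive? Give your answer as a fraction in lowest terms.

1/4

ABO cross AB × BO → offspring phenotypes: 1/4 A, 1/2 B, 1/4 AB.
Rh cross +/+ × -/- → 1 Rh+.
Independent loci: P(type AB, Rh-positive) = 1/4 × 1 = 1/4.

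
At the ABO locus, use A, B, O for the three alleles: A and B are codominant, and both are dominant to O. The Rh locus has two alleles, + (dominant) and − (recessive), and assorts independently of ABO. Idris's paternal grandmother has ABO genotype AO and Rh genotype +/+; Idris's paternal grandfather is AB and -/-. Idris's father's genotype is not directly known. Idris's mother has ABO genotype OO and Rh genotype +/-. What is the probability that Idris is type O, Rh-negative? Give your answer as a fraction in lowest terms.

1/16

Idris's father's ABO genotype from AO × AB: 1/4 AA, 1/4 AB, 1/4 AO, 1/4 BO.
Crossing each possibility with the mother OO and summing P(type O): 1/4·0 + 1/4·0 + 1/4·1/2 + 1/4·1/2 = 1/4.
Similarly for Rh via the father's Rh distribution: P(Rh-) = 1/4.
Independent loci: 1/4 × 1/4 = 1/16.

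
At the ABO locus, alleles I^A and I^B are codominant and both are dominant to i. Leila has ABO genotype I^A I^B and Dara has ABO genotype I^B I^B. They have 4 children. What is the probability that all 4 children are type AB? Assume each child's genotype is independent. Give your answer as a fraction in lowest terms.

ABO cross I^A I^B × I^B I^B → 1/2 B, 1/2 AB.
So P(type AB) = 1/2 per child.
All 4 independent: (1/2)^4 = 1/16.

1/16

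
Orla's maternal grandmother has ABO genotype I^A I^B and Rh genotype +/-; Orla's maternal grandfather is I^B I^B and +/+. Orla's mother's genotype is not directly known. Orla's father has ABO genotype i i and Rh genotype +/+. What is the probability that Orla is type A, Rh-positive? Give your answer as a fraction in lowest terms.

1/4

Orla's mother's ABO genotype from I^A I^B × I^B I^B: 1/2 I^A I^B, 1/2 I^B I^B.
Crossing each possibility with the father i i and summing P(type A): 1/2·1/2 + 1/2·0 = 1/4.
Similarly for Rh via the mother's Rh distribution: P(Rh+) = 1.
Independent loci: 1/4 × 1 = 1/4.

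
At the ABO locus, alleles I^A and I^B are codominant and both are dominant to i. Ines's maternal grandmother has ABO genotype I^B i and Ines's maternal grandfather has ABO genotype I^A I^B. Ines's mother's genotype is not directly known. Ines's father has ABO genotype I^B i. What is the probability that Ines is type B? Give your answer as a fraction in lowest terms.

Ines's mother's ABO genotype from I^B i × I^A I^B: 1/4 I^A I^B, 1/4 I^A i, 1/4 I^B I^B, 1/4 I^B i.
Crossing each possibility with the father I^B i and summing P(type B): 1/4·1/2 + 1/4·1/4 + 1/4·1 + 1/4·3/4 = 5/8.

5/8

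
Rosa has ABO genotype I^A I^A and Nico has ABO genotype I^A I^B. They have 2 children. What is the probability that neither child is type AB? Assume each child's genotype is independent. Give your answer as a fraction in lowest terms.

ABO cross I^A I^A × I^A I^B → 1/2 A, 1/2 AB.
So P(type AB) = 1/2 per child.
P(not type AB) = 1/2 for one child; (1/2)^2 = 1/4.

1/4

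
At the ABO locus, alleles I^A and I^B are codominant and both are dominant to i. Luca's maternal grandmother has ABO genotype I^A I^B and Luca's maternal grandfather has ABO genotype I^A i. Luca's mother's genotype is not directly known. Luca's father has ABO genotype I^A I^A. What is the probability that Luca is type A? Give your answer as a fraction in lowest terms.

3/4

Luca's mother's ABO genotype from I^A I^B × I^A i: 1/4 I^A I^A, 1/4 I^A I^B, 1/4 I^A i, 1/4 I^B i.
Crossing each possibility with the father I^A I^A and summing P(type A): 1/4·1 + 1/4·1/2 + 1/4·1 + 1/4·1/2 = 3/4.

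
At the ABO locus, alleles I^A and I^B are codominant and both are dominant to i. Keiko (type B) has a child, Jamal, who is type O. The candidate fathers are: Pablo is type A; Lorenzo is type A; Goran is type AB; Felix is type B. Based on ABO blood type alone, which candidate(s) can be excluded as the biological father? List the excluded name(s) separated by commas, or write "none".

A candidate is excluded only if no genotype consistent with his phenotype could produce a type O child with a type B mother.
Goran (type AB): no genotype consistent with that phenotype can produce a type-O child with a type-B mother.

Goran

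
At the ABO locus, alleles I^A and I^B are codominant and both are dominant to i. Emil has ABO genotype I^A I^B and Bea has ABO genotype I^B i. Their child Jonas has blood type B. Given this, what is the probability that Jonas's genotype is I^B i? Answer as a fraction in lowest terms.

1/2

Cross I^A I^B × I^B i → 1/4 I^A I^B, 1/4 I^A i, 1/4 I^B I^B, 1/4 I^B i.
Type-B genotypes among offspring: I^B I^B (1/4), I^B i (1/4); total 1/2.
P(I^B i | type B) = (1/4) / (1/2) = 1/2.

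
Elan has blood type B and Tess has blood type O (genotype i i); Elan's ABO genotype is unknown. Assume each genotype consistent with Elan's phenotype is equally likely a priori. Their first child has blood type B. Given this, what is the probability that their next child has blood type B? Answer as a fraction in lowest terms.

Possible genotypes: Elan ∈ {I^B I^B, I^B i}; Tess ∈ {i i}.
Weight each parental genotype pair by prior × P(type-B child):
  I^B I^B × i i: posterior weight 2/3; P(next child type B) = 1.
  I^B i × i i: posterior weight 1/3; P(next child type B) = 1/2.
Weighted sum = 5/6.

5/6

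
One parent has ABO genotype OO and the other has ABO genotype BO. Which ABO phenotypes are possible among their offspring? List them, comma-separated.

O, B

Gametes from OO × BO give offspring ABO genotypes BO, OO, i.e. phenotypes O, B.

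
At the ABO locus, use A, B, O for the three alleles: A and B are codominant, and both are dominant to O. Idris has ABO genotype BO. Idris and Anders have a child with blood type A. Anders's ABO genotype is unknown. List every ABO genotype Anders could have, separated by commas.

AA, AB, AO

For each candidate genotype of Anders, check whether crossing it with BO can produce every observed child phenotype.
  AA → possible child types {A, AB} ✓
  AB → possible child types {A, B, AB} ✓
  AO → possible child types {O, A, B, AB} ✓
  BB → possible child types {B} ✗
  BO → possible child types {O, B} ✗
  OO → possible child types {O, B} ✗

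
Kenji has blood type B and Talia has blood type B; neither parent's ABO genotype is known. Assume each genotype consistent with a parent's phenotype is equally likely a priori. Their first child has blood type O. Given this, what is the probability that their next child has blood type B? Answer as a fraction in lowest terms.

3/4

Possible genotypes: Kenji ∈ {I^B I^B, I^B i}; Talia ∈ {I^B I^B, I^B i}.
Weight each parental genotype pair by prior × P(type-O child):
  I^B i × I^B i: posterior weight 1; P(next child type B) = 3/4.
Weighted sum = 3/4.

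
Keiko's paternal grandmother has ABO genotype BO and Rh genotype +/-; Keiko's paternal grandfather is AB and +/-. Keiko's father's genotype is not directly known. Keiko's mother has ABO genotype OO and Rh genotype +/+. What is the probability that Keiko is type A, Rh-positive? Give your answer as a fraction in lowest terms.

Keiko's father's ABO genotype from BO × AB: 1/4 AB, 1/4 AO, 1/4 BB, 1/4 BO.
Crossing each possibility with the mother OO and summing P(type A): 1/4·1/2 + 1/4·1/2 + 1/4·0 + 1/4·0 = 1/4.
Similarly for Rh via the father's Rh distribution: P(Rh+) = 1.
Independent loci: 1/4 × 1 = 1/4.

1/4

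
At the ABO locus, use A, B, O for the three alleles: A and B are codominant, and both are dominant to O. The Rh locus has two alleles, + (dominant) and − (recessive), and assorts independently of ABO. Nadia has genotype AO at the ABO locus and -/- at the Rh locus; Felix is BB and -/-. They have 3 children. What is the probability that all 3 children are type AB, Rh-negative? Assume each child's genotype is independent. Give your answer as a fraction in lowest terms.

ABO cross AO × BB → 1/2 B, 1/2 AB.
Rh cross -/- × -/- → 1 Rh-; so P(type AB, Rh-negative) = 1/2 × 1 = 1/2 per child.
All 3 independent: (1/2)^3 = 1/8.

1/8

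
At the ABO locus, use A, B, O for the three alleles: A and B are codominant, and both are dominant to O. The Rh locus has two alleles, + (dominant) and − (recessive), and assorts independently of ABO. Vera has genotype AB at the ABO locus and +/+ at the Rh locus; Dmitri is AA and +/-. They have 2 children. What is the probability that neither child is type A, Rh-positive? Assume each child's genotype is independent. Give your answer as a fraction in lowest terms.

1/4

ABO cross AB × AA → 1/2 A, 1/2 AB.
Rh cross +/+ × +/- → 1 Rh+; so P(type A, Rh-positive) = 1/2 × 1 = 1/2 per child.
P(not type A, Rh-positive) = 1/2 for one child; (1/2)^2 = 1/4.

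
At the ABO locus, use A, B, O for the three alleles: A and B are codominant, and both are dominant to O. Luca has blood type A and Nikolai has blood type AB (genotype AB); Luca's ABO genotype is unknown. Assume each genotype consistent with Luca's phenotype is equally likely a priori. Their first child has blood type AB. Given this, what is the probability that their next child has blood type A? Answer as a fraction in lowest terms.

Possible genotypes: Luca ∈ {AA, AO}; Nikolai ∈ {AB}.
Weight each parental genotype pair by prior × P(type-AB child):
  AA × AB: posterior weight 2/3; P(next child type A) = 1/2.
  AO × AB: posterior weight 1/3; P(next child type A) = 1/2.
Weighted sum = 1/2.

1/2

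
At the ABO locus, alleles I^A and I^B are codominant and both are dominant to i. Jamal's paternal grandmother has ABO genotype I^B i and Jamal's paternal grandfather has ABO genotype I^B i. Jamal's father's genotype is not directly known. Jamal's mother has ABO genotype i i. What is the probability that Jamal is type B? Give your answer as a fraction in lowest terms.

Jamal's father's ABO genotype from I^B i × I^B i: 1/4 I^B I^B, 1/2 I^B i, 1/4 i i.
Crossing each possibility with the mother i i and summing P(type B): 1/4·1 + 1/2·1/2 + 1/4·0 = 1/2.

1/2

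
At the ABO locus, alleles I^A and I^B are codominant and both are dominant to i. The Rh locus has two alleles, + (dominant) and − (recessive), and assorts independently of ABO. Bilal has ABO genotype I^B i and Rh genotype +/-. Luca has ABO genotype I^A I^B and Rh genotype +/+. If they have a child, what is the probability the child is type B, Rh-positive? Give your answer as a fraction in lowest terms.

ABO cross I^B i × I^A I^B → offspring phenotypes: 1/4 A, 1/2 B, 1/4 AB.
Rh cross +/- × +/+ → 1 Rh+.
Independent loci: P(type B, Rh-positive) = 1/2 × 1 = 1/2.

1/2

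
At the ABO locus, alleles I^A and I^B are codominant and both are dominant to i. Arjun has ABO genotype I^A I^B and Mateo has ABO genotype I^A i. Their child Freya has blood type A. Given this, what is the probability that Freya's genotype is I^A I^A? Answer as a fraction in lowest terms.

Cross I^A I^B × I^A i → 1/4 I^A I^A, 1/4 I^A I^B, 1/4 I^A i, 1/4 I^B i.
Type-A genotypes among offspring: I^A I^A (1/4), I^A i (1/4); total 1/2.
P(I^A I^A | type A) = (1/4) / (1/2) = 1/2.

1/2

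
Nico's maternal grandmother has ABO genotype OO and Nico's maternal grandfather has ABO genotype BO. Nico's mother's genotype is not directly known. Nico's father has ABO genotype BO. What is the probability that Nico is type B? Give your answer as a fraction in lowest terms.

Nico's mother's ABO genotype from OO × BO: 1/2 BO, 1/2 OO.
Crossing each possibility with the father BO and summing P(type B): 1/2·3/4 + 1/2·1/2 = 5/8.

5/8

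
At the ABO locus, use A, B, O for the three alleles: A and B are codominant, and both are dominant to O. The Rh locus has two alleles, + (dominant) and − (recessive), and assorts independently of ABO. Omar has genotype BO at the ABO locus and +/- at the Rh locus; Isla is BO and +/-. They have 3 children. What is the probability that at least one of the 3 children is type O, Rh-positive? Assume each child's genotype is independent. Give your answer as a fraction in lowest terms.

ABO cross BO × BO → 1/4 O, 3/4 B.
Rh cross +/- × +/- → 3/4 Rh+, 1/4 Rh-; so P(type O, Rh-positive) = 1/4 × 3/4 = 3/16 per child.
P(none) = (13/16)^3 = 2197/4096; P(at least one) = 1 − 2197/4096 = 1899/4096.

1899/4096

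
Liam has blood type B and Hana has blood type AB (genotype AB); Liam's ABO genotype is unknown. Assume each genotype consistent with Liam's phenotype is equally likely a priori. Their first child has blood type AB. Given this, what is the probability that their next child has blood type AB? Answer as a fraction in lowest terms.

5/12

Possible genotypes: Liam ∈ {BB, BO}; Hana ∈ {AB}.
Weight each parental genotype pair by prior × P(type-AB child):
  BB × AB: posterior weight 2/3; P(next child type AB) = 1/2.
  BO × AB: posterior weight 1/3; P(next child type AB) = 1/4.
Weighted sum = 5/12.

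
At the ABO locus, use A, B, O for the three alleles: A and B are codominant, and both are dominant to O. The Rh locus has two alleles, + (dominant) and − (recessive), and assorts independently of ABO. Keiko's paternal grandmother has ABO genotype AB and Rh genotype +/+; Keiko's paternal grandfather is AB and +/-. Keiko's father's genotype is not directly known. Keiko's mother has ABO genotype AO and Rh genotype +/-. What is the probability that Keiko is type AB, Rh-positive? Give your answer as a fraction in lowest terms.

Keiko's father's ABO genotype from AB × AB: 1/4 AA, 1/2 AB, 1/4 BB.
Crossing each possibility with the mother AO and summing P(type AB): 1/4·0 + 1/2·1/4 + 1/4·1/2 = 1/4.
Similarly for Rh via the father's Rh distribution: P(Rh+) = 7/8.
Independent loci: 1/4 × 7/8 = 7/32.

7/32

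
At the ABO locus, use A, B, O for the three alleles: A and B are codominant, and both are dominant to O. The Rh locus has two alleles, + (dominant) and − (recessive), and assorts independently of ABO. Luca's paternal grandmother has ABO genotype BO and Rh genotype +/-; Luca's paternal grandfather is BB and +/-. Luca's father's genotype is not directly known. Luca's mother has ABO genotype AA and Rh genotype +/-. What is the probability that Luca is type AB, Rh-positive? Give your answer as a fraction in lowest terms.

9/16

Luca's father's ABO genotype from BO × BB: 1/2 BB, 1/2 BO.
Crossing each possibility with the mother AA and summing P(type AB): 1/2·1 + 1/2·1/2 = 3/4.
Similarly for Rh via the father's Rh distribution: P(Rh+) = 3/4.
Independent loci: 3/4 × 3/4 = 9/16.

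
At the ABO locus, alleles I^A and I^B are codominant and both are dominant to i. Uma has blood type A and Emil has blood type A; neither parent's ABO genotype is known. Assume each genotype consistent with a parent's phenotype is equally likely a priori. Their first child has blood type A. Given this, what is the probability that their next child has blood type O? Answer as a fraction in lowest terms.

Possible genotypes: Uma ∈ {I^A I^A, I^A i}; Emil ∈ {I^A I^A, I^A i}.
Weight each parental genotype pair by prior × P(type-A child):
  I^A I^A × I^A I^A: posterior weight 4/15; P(next child type O) = 0.
  I^A I^A × I^A i: posterior weight 4/15; P(next child type O) = 0.
  I^A i × I^A I^A: posterior weight 4/15; P(next child type O) = 0.
  I^A i × I^A i: posterior weight 1/5; P(next child type O) = 1/4.
Weighted sum = 1/20.

1/20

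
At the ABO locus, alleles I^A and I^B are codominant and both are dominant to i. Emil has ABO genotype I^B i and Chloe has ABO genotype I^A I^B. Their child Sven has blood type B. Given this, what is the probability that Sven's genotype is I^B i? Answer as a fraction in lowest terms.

1/2

Cross I^B i × I^A I^B → 1/4 I^A I^B, 1/4 I^A i, 1/4 I^B I^B, 1/4 I^B i.
Type-B genotypes among offspring: I^B I^B (1/4), I^B i (1/4); total 1/2.
P(I^B i | type B) = (1/4) / (1/2) = 1/2.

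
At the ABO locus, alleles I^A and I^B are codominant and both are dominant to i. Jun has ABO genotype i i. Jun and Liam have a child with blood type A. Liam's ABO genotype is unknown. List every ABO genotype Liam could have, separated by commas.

For each candidate genotype of Liam, check whether crossing it with i i can produce every observed child phenotype.
  I^A I^A → possible child types {A} ✓
  I^A I^B → possible child types {A, B} ✓
  I^A i → possible child types {O, A} ✓
  I^B I^B → possible child types {B} ✗
  I^B i → possible child types {O, B} ✗
  i i → possible child types {O} ✗

I^A I^A, I^A I^B, I^A i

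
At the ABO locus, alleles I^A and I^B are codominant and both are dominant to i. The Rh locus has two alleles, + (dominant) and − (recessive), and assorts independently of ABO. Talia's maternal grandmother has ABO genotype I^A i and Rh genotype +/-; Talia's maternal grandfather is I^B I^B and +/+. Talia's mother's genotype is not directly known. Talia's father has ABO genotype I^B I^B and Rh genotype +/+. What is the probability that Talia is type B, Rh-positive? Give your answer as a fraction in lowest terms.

3/4

Talia's mother's ABO genotype from I^A i × I^B I^B: 1/2 I^A I^B, 1/2 I^B i.
Crossing each possibility with the father I^B I^B and summing P(type B): 1/2·1/2 + 1/2·1 = 3/4.
Similarly for Rh via the mother's Rh distribution: P(Rh+) = 1.
Independent loci: 3/4 × 1 = 3/4.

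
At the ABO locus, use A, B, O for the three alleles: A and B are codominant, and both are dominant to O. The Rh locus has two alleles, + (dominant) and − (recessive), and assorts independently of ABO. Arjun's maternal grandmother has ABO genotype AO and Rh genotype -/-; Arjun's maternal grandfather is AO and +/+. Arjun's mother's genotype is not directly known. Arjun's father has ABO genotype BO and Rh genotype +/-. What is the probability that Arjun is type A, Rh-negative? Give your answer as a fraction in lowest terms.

Arjun's mother's ABO genotype from AO × AO: 1/4 AA, 1/2 AO, 1/4 OO.
Crossing each possibility with the father BO and summing P(type A): 1/4·1/2 + 1/2·1/4 + 1/4·0 = 1/4.
Similarly for Rh via the mother's Rh distribution: P(Rh-) = 1/4.
Independent loci: 1/4 × 1/4 = 1/16.

1/16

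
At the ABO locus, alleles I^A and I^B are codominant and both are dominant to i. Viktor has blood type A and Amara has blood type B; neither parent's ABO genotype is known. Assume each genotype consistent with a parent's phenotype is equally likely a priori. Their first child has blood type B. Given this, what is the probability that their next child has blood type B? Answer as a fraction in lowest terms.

5/12

Possible genotypes: Viktor ∈ {I^A I^A, I^A i}; Amara ∈ {I^B I^B, I^B i}.
Weight each parental genotype pair by prior × P(type-B child):
  I^A i × I^B I^B: posterior weight 2/3; P(next child type B) = 1/2.
  I^A i × I^B i: posterior weight 1/3; P(next child type B) = 1/4.
Weighted sum = 5/12.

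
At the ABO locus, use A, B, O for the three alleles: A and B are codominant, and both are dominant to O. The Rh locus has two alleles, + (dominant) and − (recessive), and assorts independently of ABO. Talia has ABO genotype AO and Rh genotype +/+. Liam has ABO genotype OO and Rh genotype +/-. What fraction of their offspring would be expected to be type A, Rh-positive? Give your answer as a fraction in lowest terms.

1/2

ABO cross AO × OO → offspring phenotypes: 1/2 O, 1/2 A.
Rh cross +/+ × +/- → 1 Rh+.
Independent loci: P(type A, Rh-positive) = 1/2 × 1 = 1/2.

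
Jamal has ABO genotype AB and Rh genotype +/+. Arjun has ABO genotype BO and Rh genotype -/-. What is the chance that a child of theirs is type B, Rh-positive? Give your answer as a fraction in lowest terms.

ABO cross AB × BO → offspring phenotypes: 1/4 A, 1/2 B, 1/4 AB.
Rh cross +/+ × -/- → 1 Rh+.
Independent loci: P(type B, Rh-positive) = 1/2 × 1 = 1/2.

1/2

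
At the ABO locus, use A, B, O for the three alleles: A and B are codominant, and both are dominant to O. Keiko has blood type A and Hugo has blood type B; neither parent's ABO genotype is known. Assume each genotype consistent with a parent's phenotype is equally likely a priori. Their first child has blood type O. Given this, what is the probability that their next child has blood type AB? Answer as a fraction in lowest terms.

1/4

Possible genotypes: Keiko ∈ {AA, AO}; Hugo ∈ {BB, BO}.
Weight each parental genotype pair by prior × P(type-O child):
  AO × BO: posterior weight 1; P(next child type AB) = 1/4.
Weighted sum = 1/4.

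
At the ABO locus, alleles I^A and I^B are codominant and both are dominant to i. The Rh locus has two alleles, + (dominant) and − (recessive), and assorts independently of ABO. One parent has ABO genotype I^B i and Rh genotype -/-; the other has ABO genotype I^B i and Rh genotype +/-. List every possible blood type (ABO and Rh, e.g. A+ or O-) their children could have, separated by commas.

Gametes from I^B i × I^B i give offspring ABO genotypes I^B I^B, I^B i, i i, i.e. phenotypes O, B.
Rh cross -/- × +/- → phenotypes Rh+, Rh-.
Combining independently: O+, O-, B+, B-.

O+, O-, B+, B-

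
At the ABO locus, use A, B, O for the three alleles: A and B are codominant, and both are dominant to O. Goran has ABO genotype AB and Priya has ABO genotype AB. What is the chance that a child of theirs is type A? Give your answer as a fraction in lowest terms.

1/4

ABO cross AB × AB → offspring phenotypes: 1/4 A, 1/4 B, 1/2 AB.
So P(type A) = 1/4.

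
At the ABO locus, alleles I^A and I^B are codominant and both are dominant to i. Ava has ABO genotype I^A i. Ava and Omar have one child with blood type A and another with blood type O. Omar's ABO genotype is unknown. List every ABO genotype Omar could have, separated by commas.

For each candidate genotype of Omar, check whether crossing it with I^A i can produce every observed child phenotype.
  I^A I^A → possible child types {A} ✗
  I^A I^B → possible child types {A, B, AB} ✗
  I^A i → possible child types {O, A} ✓
  I^B I^B → possible child types {B, AB} ✗
  I^B i → possible child types {O, A, B, AB} ✓
  i i → possible child types {O, A} ✓

I^A i, I^B i, i i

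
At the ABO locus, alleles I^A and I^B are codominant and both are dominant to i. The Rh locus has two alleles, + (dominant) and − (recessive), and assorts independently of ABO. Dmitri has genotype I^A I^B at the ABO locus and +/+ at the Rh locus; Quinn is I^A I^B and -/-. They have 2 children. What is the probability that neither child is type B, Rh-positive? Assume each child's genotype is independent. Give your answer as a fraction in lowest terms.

ABO cross I^A I^B × I^A I^B → 1/4 A, 1/4 B, 1/2 AB.
Rh cross +/+ × -/- → 1 Rh+; so P(type B, Rh-positive) = 1/4 × 1 = 1/4 per child.
P(not type B, Rh-positive) = 3/4 for one child; (3/4)^2 = 9/16.

9/16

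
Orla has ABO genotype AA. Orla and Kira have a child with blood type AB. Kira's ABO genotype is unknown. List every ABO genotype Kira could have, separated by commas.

For each candidate genotype of Kira, check whether crossing it with AA can produce every observed child phenotype.
  AA → possible child types {A} ✗
  AB → possible child types {A, AB} ✓
  AO → possible child types {A} ✗
  BB → possible child types {AB} ✓
  BO → possible child types {A, AB} ✓
  OO → possible child types {A} ✗

AB, BB, BO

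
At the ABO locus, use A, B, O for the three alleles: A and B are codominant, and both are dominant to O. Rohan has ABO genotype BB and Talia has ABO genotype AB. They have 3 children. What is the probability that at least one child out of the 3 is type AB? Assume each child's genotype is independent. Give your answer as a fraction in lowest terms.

ABO cross BB × AB → 1/2 B, 1/2 AB.
So P(type AB) = 1/2 per child.
P(none) = (1/2)^3 = 1/8; P(at least one) = 1 − 1/8 = 7/8.

7/8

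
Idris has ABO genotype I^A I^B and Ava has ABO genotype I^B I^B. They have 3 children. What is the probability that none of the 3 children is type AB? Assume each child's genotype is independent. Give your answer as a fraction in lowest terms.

1/8

ABO cross I^A I^B × I^B I^B → 1/2 B, 1/2 AB.
So P(type AB) = 1/2 per child.
P(not type AB) = 1/2 for one child; (1/2)^3 = 1/8.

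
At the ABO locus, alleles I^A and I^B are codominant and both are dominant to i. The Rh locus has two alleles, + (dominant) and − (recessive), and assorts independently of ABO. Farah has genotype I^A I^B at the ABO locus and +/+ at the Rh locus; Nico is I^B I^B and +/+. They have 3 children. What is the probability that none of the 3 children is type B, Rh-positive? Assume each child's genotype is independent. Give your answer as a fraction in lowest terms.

1/8

ABO cross I^A I^B × I^B I^B → 1/2 B, 1/2 AB.
Rh cross +/+ × +/+ → 1 Rh+; so P(type B, Rh-positive) = 1/2 × 1 = 1/2 per child.
P(not type B, Rh-positive) = 1/2 for one child; (1/2)^3 = 1/8.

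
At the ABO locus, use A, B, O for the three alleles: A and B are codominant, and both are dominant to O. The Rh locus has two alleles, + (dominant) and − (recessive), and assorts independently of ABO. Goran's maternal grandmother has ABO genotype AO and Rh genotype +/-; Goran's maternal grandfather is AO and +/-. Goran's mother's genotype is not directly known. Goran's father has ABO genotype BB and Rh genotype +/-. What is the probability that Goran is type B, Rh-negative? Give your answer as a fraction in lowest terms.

Goran's mother's ABO genotype from AO × AO: 1/4 AA, 1/2 AO, 1/4 OO.
Crossing each possibility with the father BB and summing P(type B): 1/4·0 + 1/2·1/2 + 1/4·1 = 1/2.
Similarly for Rh via the mother's Rh distribution: P(Rh-) = 1/4.
Independent loci: 1/2 × 1/4 = 1/8.

1/8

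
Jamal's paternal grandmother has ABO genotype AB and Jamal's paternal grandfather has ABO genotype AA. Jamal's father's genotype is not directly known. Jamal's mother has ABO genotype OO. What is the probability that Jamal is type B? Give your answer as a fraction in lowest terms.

Jamal's father's ABO genotype from AB × AA: 1/2 AA, 1/2 AB.
Crossing each possibility with the mother OO and summing P(type B): 1/2·0 + 1/2·1/2 = 1/4.

1/4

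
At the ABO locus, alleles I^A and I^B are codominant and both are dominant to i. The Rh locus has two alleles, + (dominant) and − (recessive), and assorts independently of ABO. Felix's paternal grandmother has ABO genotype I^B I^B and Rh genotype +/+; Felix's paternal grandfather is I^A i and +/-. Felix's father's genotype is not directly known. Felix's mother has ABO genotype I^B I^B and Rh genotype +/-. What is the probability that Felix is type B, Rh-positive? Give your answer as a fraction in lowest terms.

21/32

Felix's father's ABO genotype from I^B I^B × I^A i: 1/2 I^A I^B, 1/2 I^B i.
Crossing each possibility with the mother I^B I^B and summing P(type B): 1/2·1/2 + 1/2·1 = 3/4.
Similarly for Rh via the father's Rh distribution: P(Rh+) = 7/8.
Independent loci: 3/4 × 7/8 = 21/32.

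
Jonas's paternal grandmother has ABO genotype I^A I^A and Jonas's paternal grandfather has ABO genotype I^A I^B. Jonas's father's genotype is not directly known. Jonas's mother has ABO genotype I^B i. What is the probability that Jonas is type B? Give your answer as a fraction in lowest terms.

Jonas's father's ABO genotype from I^A I^A × I^A I^B: 1/2 I^A I^A, 1/2 I^A I^B.
Crossing each possibility with the mother I^B i and summing P(type B): 1/2·0 + 1/2·1/2 = 1/4.

1/4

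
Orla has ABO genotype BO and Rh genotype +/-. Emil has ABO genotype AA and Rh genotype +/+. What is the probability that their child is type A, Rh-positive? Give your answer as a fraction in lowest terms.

ABO cross BO × AA → offspring phenotypes: 1/2 A, 1/2 AB.
Rh cross +/- × +/+ → 1 Rh+.
Independent loci: P(type A, Rh-positive) = 1/2 × 1 = 1/2.

1/2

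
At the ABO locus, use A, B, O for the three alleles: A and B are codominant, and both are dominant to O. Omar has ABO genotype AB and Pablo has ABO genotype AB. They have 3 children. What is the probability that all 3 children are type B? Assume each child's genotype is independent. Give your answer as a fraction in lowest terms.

1/64

ABO cross AB × AB → 1/4 A, 1/4 B, 1/2 AB.
So P(type B) = 1/4 per child.
All 3 independent: (1/4)^3 = 1/64.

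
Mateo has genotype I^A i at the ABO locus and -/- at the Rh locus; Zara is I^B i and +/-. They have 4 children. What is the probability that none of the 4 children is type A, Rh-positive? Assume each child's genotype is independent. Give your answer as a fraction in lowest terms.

2401/4096

ABO cross I^A i × I^B i → 1/4 O, 1/4 A, 1/4 B, 1/4 AB.
Rh cross -/- × +/- → 1/2 Rh+, 1/2 Rh-; so P(type A, Rh-positive) = 1/4 × 1/2 = 1/8 per child.
P(not type A, Rh-positive) = 7/8 for one child; (7/8)^4 = 2401/4096.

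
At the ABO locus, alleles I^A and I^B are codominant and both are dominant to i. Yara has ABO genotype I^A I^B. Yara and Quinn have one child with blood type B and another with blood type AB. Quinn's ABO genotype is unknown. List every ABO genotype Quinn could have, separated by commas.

I^A I^B, I^A i, I^B I^B, I^B i

For each candidate genotype of Quinn, check whether crossing it with I^A I^B can produce every observed child phenotype.
  I^A I^A → possible child types {A, AB} ✗
  I^A I^B → possible child types {A, B, AB} ✓
  I^A i → possible child types {A, B, AB} ✓
  I^B I^B → possible child types {B, AB} ✓
  I^B i → possible child types {A, B, AB} ✓
  i i → possible child types {A, B} ✗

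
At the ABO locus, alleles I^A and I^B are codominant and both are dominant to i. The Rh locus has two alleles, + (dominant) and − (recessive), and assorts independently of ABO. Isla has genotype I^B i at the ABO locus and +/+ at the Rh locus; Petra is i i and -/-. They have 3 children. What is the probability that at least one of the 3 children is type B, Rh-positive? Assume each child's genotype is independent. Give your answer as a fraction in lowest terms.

7/8

ABO cross I^B i × i i → 1/2 O, 1/2 B.
Rh cross +/+ × -/- → 1 Rh+; so P(type B, Rh-positive) = 1/2 × 1 = 1/2 per child.
P(none) = (1/2)^3 = 1/8; P(at least one) = 1 − 1/8 = 7/8.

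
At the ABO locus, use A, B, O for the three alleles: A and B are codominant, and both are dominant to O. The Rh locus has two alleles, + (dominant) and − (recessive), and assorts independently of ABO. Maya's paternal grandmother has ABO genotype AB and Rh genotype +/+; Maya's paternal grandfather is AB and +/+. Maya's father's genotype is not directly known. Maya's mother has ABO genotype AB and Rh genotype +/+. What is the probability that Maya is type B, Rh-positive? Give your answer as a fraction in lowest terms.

1/4

Maya's father's ABO genotype from AB × AB: 1/4 AA, 1/2 AB, 1/4 BB.
Crossing each possibility with the mother AB and summing P(type B): 1/4·0 + 1/2·1/4 + 1/4·1/2 = 1/4.
Similarly for Rh via the father's Rh distribution: P(Rh+) = 1.
Independent loci: 1/4 × 1 = 1/4.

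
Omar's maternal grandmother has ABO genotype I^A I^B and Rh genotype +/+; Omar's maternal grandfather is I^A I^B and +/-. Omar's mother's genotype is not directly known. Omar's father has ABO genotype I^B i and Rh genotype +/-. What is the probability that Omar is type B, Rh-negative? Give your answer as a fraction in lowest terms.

Omar's mother's ABO genotype from I^A I^B × I^A I^B: 1/4 I^A I^A, 1/2 I^A I^B, 1/4 I^B I^B.
Crossing each possibility with the father I^B i and summing P(type B): 1/4·0 + 1/2·1/2 + 1/4·1 = 1/2.
Similarly for Rh via the mother's Rh distribution: P(Rh-) = 1/8.
Independent loci: 1/2 × 1/8 = 1/16.

1/16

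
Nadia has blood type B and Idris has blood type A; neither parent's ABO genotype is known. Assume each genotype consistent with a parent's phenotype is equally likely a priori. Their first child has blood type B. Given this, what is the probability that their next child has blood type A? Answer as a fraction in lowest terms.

Possible genotypes: Nadia ∈ {I^B I^B, I^B i}; Idris ∈ {I^A I^A, I^A i}.
Weight each parental genotype pair by prior × P(type-B child):
  I^B I^B × I^A i: posterior weight 2/3; P(next child type A) = 0.
  I^B i × I^A i: posterior weight 1/3; P(next child type A) = 1/4.
Weighted sum = 1/12.

1/12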